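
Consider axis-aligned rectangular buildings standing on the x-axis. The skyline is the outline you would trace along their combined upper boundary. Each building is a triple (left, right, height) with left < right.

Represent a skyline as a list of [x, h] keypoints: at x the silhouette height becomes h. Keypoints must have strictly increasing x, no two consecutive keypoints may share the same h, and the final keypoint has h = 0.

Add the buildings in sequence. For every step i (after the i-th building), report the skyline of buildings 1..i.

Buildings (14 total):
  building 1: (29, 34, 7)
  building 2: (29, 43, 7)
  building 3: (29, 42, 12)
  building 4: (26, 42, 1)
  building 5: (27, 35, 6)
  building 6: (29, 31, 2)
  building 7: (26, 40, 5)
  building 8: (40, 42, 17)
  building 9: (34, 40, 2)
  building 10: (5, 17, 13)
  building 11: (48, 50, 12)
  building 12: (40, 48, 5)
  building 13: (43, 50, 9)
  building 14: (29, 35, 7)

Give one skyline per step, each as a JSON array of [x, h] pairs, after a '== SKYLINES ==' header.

== SKYLINES ==
[[29,7],[34,0]]
[[29,7],[43,0]]
[[29,12],[42,7],[43,0]]
[[26,1],[29,12],[42,7],[43,0]]
[[26,1],[27,6],[29,12],[42,7],[43,0]]
[[26,1],[27,6],[29,12],[42,7],[43,0]]
[[26,5],[27,6],[29,12],[42,7],[43,0]]
[[26,5],[27,6],[29,12],[40,17],[42,7],[43,0]]
[[26,5],[27,6],[29,12],[40,17],[42,7],[43,0]]
[[5,13],[17,0],[26,5],[27,6],[29,12],[40,17],[42,7],[43,0]]
[[5,13],[17,0],[26,5],[27,6],[29,12],[40,17],[42,7],[43,0],[48,12],[50,0]]
[[5,13],[17,0],[26,5],[27,6],[29,12],[40,17],[42,7],[43,5],[48,12],[50,0]]
[[5,13],[17,0],[26,5],[27,6],[29,12],[40,17],[42,7],[43,9],[48,12],[50,0]]
[[5,13],[17,0],[26,5],[27,6],[29,12],[40,17],[42,7],[43,9],[48,12],[50,0]]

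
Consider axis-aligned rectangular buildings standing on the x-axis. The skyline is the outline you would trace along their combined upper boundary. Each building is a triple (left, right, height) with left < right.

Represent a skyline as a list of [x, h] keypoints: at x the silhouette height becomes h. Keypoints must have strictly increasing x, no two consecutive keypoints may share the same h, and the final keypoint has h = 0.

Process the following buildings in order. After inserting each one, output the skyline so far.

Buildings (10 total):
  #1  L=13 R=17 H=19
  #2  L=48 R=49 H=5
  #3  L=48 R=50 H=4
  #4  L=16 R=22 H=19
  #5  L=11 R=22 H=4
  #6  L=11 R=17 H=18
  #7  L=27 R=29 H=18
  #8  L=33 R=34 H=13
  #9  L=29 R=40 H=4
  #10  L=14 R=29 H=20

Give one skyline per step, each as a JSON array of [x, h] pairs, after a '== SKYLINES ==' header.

== SKYLINES ==
[[13,19],[17,0]]
[[13,19],[17,0],[48,5],[49,0]]
[[13,19],[17,0],[48,5],[49,4],[50,0]]
[[13,19],[22,0],[48,5],[49,4],[50,0]]
[[11,4],[13,19],[22,0],[48,5],[49,4],[50,0]]
[[11,18],[13,19],[22,0],[48,5],[49,4],[50,0]]
[[11,18],[13,19],[22,0],[27,18],[29,0],[48,5],[49,4],[50,0]]
[[11,18],[13,19],[22,0],[27,18],[29,0],[33,13],[34,0],[48,5],[49,4],[50,0]]
[[11,18],[13,19],[22,0],[27,18],[29,4],[33,13],[34,4],[40,0],[48,5],[49,4],[50,0]]
[[11,18],[13,19],[14,20],[29,4],[33,13],[34,4],[40,0],[48,5],[49,4],[50,0]]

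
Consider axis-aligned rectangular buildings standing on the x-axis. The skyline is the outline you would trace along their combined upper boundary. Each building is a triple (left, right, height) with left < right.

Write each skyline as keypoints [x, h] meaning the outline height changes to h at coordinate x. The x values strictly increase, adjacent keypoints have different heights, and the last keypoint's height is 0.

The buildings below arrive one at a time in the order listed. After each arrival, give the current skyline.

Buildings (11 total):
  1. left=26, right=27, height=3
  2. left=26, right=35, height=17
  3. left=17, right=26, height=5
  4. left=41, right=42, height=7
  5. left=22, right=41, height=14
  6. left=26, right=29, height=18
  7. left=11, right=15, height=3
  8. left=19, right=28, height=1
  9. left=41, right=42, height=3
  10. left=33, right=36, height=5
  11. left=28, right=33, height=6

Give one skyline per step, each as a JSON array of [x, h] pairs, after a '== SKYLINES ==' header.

== SKYLINES ==
[[26,3],[27,0]]
[[26,17],[35,0]]
[[17,5],[26,17],[35,0]]
[[17,5],[26,17],[35,0],[41,7],[42,0]]
[[17,5],[22,14],[26,17],[35,14],[41,7],[42,0]]
[[17,5],[22,14],[26,18],[29,17],[35,14],[41,7],[42,0]]
[[11,3],[15,0],[17,5],[22,14],[26,18],[29,17],[35,14],[41,7],[42,0]]
[[11,3],[15,0],[17,5],[22,14],[26,18],[29,17],[35,14],[41,7],[42,0]]
[[11,3],[15,0],[17,5],[22,14],[26,18],[29,17],[35,14],[41,7],[42,0]]
[[11,3],[15,0],[17,5],[22,14],[26,18],[29,17],[35,14],[41,7],[42,0]]
[[11,3],[15,0],[17,5],[22,14],[26,18],[29,17],[35,14],[41,7],[42,0]]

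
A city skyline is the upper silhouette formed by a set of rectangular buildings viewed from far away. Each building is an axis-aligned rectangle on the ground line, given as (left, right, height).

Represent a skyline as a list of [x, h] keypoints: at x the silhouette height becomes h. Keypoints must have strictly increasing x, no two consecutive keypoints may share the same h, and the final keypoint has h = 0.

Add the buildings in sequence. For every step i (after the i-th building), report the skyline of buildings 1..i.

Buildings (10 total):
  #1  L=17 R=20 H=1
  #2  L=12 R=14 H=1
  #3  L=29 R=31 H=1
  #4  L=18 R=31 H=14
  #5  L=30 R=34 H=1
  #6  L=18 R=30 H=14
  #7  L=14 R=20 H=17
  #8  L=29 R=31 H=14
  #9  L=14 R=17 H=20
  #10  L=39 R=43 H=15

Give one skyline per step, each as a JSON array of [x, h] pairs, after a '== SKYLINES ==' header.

== SKYLINES ==
[[17,1],[20,0]]
[[12,1],[14,0],[17,1],[20,0]]
[[12,1],[14,0],[17,1],[20,0],[29,1],[31,0]]
[[12,1],[14,0],[17,1],[18,14],[31,0]]
[[12,1],[14,0],[17,1],[18,14],[31,1],[34,0]]
[[12,1],[14,0],[17,1],[18,14],[31,1],[34,0]]
[[12,1],[14,17],[20,14],[31,1],[34,0]]
[[12,1],[14,17],[20,14],[31,1],[34,0]]
[[12,1],[14,20],[17,17],[20,14],[31,1],[34,0]]
[[12,1],[14,20],[17,17],[20,14],[31,1],[34,0],[39,15],[43,0]]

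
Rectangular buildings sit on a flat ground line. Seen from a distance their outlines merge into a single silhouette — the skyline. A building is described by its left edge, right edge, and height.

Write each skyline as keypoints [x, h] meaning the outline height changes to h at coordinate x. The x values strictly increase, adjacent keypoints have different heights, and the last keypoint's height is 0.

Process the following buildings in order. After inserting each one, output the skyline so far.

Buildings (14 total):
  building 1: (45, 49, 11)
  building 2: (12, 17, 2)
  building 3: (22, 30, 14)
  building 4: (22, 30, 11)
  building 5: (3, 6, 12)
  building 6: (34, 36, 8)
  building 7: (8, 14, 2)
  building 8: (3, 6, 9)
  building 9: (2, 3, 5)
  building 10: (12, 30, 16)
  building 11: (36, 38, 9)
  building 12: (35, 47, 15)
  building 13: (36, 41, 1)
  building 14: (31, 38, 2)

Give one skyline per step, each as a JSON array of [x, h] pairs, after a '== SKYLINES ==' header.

== SKYLINES ==
[[45,11],[49,0]]
[[12,2],[17,0],[45,11],[49,0]]
[[12,2],[17,0],[22,14],[30,0],[45,11],[49,0]]
[[12,2],[17,0],[22,14],[30,0],[45,11],[49,0]]
[[3,12],[6,0],[12,2],[17,0],[22,14],[30,0],[45,11],[49,0]]
[[3,12],[6,0],[12,2],[17,0],[22,14],[30,0],[34,8],[36,0],[45,11],[49,0]]
[[3,12],[6,0],[8,2],[17,0],[22,14],[30,0],[34,8],[36,0],[45,11],[49,0]]
[[3,12],[6,0],[8,2],[17,0],[22,14],[30,0],[34,8],[36,0],[45,11],[49,0]]
[[2,5],[3,12],[6,0],[8,2],[17,0],[22,14],[30,0],[34,8],[36,0],[45,11],[49,0]]
[[2,5],[3,12],[6,0],[8,2],[12,16],[30,0],[34,8],[36,0],[45,11],[49,0]]
[[2,5],[3,12],[6,0],[8,2],[12,16],[30,0],[34,8],[36,9],[38,0],[45,11],[49,0]]
[[2,5],[3,12],[6,0],[8,2],[12,16],[30,0],[34,8],[35,15],[47,11],[49,0]]
[[2,5],[3,12],[6,0],[8,2],[12,16],[30,0],[34,8],[35,15],[47,11],[49,0]]
[[2,5],[3,12],[6,0],[8,2],[12,16],[30,0],[31,2],[34,8],[35,15],[47,11],[49,0]]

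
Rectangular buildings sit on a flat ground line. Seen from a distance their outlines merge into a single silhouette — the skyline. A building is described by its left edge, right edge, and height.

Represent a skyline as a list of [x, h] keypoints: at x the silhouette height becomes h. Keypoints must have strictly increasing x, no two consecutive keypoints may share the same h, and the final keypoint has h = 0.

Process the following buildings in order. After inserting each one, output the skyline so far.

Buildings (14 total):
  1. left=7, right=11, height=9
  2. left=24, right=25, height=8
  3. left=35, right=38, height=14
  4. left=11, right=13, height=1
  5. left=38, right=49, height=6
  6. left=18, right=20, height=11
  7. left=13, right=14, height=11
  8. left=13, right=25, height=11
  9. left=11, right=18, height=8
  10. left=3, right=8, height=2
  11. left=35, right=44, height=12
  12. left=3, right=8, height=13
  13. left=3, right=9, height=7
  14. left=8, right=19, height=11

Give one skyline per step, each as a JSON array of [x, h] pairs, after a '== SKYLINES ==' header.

== SKYLINES ==
[[7,9],[11,0]]
[[7,9],[11,0],[24,8],[25,0]]
[[7,9],[11,0],[24,8],[25,0],[35,14],[38,0]]
[[7,9],[11,1],[13,0],[24,8],[25,0],[35,14],[38,0]]
[[7,9],[11,1],[13,0],[24,8],[25,0],[35,14],[38,6],[49,0]]
[[7,9],[11,1],[13,0],[18,11],[20,0],[24,8],[25,0],[35,14],[38,6],[49,0]]
[[7,9],[11,1],[13,11],[14,0],[18,11],[20,0],[24,8],[25,0],[35,14],[38,6],[49,0]]
[[7,9],[11,1],[13,11],[25,0],[35,14],[38,6],[49,0]]
[[7,9],[11,8],[13,11],[25,0],[35,14],[38,6],[49,0]]
[[3,2],[7,9],[11,8],[13,11],[25,0],[35,14],[38,6],[49,0]]
[[3,2],[7,9],[11,8],[13,11],[25,0],[35,14],[38,12],[44,6],[49,0]]
[[3,13],[8,9],[11,8],[13,11],[25,0],[35,14],[38,12],[44,6],[49,0]]
[[3,13],[8,9],[11,8],[13,11],[25,0],[35,14],[38,12],[44,6],[49,0]]
[[3,13],[8,11],[25,0],[35,14],[38,12],[44,6],[49,0]]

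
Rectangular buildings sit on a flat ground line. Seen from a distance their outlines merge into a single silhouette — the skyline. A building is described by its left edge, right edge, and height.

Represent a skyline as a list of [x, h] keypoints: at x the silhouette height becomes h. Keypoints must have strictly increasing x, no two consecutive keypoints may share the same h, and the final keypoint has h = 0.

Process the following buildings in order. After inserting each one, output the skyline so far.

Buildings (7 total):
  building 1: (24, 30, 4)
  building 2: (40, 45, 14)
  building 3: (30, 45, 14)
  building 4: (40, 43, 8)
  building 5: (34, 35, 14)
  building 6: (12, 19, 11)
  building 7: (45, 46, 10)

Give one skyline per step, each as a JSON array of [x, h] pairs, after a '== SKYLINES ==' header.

== SKYLINES ==
[[24,4],[30,0]]
[[24,4],[30,0],[40,14],[45,0]]
[[24,4],[30,14],[45,0]]
[[24,4],[30,14],[45,0]]
[[24,4],[30,14],[45,0]]
[[12,11],[19,0],[24,4],[30,14],[45,0]]
[[12,11],[19,0],[24,4],[30,14],[45,10],[46,0]]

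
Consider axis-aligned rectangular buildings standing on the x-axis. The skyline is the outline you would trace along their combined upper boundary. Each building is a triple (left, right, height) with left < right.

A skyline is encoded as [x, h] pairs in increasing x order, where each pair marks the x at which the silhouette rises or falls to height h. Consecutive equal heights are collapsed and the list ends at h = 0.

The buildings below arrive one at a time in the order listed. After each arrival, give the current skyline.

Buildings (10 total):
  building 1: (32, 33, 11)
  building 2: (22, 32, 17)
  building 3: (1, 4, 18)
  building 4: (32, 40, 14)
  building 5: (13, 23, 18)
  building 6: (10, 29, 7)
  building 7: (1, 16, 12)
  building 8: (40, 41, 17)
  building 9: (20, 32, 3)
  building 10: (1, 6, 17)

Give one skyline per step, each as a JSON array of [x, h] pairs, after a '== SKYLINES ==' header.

== SKYLINES ==
[[32,11],[33,0]]
[[22,17],[32,11],[33,0]]
[[1,18],[4,0],[22,17],[32,11],[33,0]]
[[1,18],[4,0],[22,17],[32,14],[40,0]]
[[1,18],[4,0],[13,18],[23,17],[32,14],[40,0]]
[[1,18],[4,0],[10,7],[13,18],[23,17],[32,14],[40,0]]
[[1,18],[4,12],[13,18],[23,17],[32,14],[40,0]]
[[1,18],[4,12],[13,18],[23,17],[32,14],[40,17],[41,0]]
[[1,18],[4,12],[13,18],[23,17],[32,14],[40,17],[41,0]]
[[1,18],[4,17],[6,12],[13,18],[23,17],[32,14],[40,17],[41,0]]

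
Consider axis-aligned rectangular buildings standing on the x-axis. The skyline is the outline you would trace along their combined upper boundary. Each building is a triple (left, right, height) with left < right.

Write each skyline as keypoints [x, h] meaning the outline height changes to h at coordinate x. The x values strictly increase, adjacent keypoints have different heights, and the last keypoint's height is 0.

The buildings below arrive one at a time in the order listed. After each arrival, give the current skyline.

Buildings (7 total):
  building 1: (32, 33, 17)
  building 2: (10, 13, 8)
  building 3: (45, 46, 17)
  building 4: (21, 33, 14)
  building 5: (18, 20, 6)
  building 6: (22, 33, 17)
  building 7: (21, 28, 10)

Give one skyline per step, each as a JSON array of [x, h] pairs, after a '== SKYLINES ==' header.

== SKYLINES ==
[[32,17],[33,0]]
[[10,8],[13,0],[32,17],[33,0]]
[[10,8],[13,0],[32,17],[33,0],[45,17],[46,0]]
[[10,8],[13,0],[21,14],[32,17],[33,0],[45,17],[46,0]]
[[10,8],[13,0],[18,6],[20,0],[21,14],[32,17],[33,0],[45,17],[46,0]]
[[10,8],[13,0],[18,6],[20,0],[21,14],[22,17],[33,0],[45,17],[46,0]]
[[10,8],[13,0],[18,6],[20,0],[21,14],[22,17],[33,0],[45,17],[46,0]]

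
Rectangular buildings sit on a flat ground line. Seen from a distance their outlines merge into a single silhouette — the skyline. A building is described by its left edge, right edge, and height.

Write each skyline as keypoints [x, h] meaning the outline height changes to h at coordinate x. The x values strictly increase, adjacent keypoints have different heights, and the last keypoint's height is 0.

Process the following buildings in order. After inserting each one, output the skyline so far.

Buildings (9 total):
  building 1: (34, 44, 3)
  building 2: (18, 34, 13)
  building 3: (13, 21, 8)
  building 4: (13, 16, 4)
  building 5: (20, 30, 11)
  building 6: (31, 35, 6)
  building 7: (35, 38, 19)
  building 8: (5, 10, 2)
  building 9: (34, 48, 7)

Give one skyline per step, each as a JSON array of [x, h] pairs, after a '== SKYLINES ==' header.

== SKYLINES ==
[[34,3],[44,0]]
[[18,13],[34,3],[44,0]]
[[13,8],[18,13],[34,3],[44,0]]
[[13,8],[18,13],[34,3],[44,0]]
[[13,8],[18,13],[34,3],[44,0]]
[[13,8],[18,13],[34,6],[35,3],[44,0]]
[[13,8],[18,13],[34,6],[35,19],[38,3],[44,0]]
[[5,2],[10,0],[13,8],[18,13],[34,6],[35,19],[38,3],[44,0]]
[[5,2],[10,0],[13,8],[18,13],[34,7],[35,19],[38,7],[48,0]]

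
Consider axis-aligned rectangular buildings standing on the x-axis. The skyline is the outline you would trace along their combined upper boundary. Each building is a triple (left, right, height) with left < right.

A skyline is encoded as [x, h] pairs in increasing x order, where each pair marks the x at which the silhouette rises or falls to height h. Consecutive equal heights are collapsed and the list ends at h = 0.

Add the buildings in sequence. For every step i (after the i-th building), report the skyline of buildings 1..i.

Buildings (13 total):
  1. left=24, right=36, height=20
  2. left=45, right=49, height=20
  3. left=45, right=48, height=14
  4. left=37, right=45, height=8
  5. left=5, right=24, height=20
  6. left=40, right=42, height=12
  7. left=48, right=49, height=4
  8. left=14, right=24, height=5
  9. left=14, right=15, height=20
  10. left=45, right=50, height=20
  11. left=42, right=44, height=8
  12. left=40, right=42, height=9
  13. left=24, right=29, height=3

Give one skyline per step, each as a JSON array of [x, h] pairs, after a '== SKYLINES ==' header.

== SKYLINES ==
[[24,20],[36,0]]
[[24,20],[36,0],[45,20],[49,0]]
[[24,20],[36,0],[45,20],[49,0]]
[[24,20],[36,0],[37,8],[45,20],[49,0]]
[[5,20],[36,0],[37,8],[45,20],[49,0]]
[[5,20],[36,0],[37,8],[40,12],[42,8],[45,20],[49,0]]
[[5,20],[36,0],[37,8],[40,12],[42,8],[45,20],[49,0]]
[[5,20],[36,0],[37,8],[40,12],[42,8],[45,20],[49,0]]
[[5,20],[36,0],[37,8],[40,12],[42,8],[45,20],[49,0]]
[[5,20],[36,0],[37,8],[40,12],[42,8],[45,20],[50,0]]
[[5,20],[36,0],[37,8],[40,12],[42,8],[45,20],[50,0]]
[[5,20],[36,0],[37,8],[40,12],[42,8],[45,20],[50,0]]
[[5,20],[36,0],[37,8],[40,12],[42,8],[45,20],[50,0]]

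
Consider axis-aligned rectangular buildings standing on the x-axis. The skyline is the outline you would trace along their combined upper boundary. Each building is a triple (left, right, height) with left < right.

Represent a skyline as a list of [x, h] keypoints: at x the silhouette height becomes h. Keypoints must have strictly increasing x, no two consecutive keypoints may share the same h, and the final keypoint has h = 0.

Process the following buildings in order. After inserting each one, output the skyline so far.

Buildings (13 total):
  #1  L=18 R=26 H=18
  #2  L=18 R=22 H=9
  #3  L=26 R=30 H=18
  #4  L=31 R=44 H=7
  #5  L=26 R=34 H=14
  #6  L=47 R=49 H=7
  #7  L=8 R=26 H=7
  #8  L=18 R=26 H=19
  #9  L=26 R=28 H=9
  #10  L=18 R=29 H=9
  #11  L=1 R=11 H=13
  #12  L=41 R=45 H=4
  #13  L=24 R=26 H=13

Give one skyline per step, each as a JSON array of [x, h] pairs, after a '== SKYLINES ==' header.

== SKYLINES ==
[[18,18],[26,0]]
[[18,18],[26,0]]
[[18,18],[30,0]]
[[18,18],[30,0],[31,7],[44,0]]
[[18,18],[30,14],[34,7],[44,0]]
[[18,18],[30,14],[34,7],[44,0],[47,7],[49,0]]
[[8,7],[18,18],[30,14],[34,7],[44,0],[47,7],[49,0]]
[[8,7],[18,19],[26,18],[30,14],[34,7],[44,0],[47,7],[49,0]]
[[8,7],[18,19],[26,18],[30,14],[34,7],[44,0],[47,7],[49,0]]
[[8,7],[18,19],[26,18],[30,14],[34,7],[44,0],[47,7],[49,0]]
[[1,13],[11,7],[18,19],[26,18],[30,14],[34,7],[44,0],[47,7],[49,0]]
[[1,13],[11,7],[18,19],[26,18],[30,14],[34,7],[44,4],[45,0],[47,7],[49,0]]
[[1,13],[11,7],[18,19],[26,18],[30,14],[34,7],[44,4],[45,0],[47,7],[49,0]]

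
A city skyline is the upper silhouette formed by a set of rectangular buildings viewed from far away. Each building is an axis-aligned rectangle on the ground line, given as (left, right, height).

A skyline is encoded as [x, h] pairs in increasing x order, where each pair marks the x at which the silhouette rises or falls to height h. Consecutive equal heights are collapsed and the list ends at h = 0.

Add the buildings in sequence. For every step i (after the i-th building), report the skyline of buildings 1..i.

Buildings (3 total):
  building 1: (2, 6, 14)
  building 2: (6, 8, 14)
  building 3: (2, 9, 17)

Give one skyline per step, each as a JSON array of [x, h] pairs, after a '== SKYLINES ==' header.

== SKYLINES ==
[[2,14],[6,0]]
[[2,14],[8,0]]
[[2,17],[9,0]]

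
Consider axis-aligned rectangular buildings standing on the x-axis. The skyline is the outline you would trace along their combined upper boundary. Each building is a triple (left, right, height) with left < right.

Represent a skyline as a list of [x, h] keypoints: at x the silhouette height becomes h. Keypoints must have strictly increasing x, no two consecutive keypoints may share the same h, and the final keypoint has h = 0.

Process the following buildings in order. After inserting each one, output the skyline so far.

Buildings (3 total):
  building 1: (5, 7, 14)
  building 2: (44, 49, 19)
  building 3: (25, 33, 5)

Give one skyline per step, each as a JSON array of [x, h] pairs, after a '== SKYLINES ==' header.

== SKYLINES ==
[[5,14],[7,0]]
[[5,14],[7,0],[44,19],[49,0]]
[[5,14],[7,0],[25,5],[33,0],[44,19],[49,0]]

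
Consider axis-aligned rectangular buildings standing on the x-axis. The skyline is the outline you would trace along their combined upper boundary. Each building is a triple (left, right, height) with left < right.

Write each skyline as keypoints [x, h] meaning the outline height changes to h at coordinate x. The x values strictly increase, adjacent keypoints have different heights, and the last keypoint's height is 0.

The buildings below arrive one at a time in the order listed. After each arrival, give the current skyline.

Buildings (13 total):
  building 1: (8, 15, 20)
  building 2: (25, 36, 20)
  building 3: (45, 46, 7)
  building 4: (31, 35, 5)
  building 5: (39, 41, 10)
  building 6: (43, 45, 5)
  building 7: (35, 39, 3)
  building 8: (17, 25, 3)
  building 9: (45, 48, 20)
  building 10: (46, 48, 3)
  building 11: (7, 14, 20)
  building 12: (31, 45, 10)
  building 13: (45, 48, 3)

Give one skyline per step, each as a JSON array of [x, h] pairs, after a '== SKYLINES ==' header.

== SKYLINES ==
[[8,20],[15,0]]
[[8,20],[15,0],[25,20],[36,0]]
[[8,20],[15,0],[25,20],[36,0],[45,7],[46,0]]
[[8,20],[15,0],[25,20],[36,0],[45,7],[46,0]]
[[8,20],[15,0],[25,20],[36,0],[39,10],[41,0],[45,7],[46,0]]
[[8,20],[15,0],[25,20],[36,0],[39,10],[41,0],[43,5],[45,7],[46,0]]
[[8,20],[15,0],[25,20],[36,3],[39,10],[41,0],[43,5],[45,7],[46,0]]
[[8,20],[15,0],[17,3],[25,20],[36,3],[39,10],[41,0],[43,5],[45,7],[46,0]]
[[8,20],[15,0],[17,3],[25,20],[36,3],[39,10],[41,0],[43,5],[45,20],[48,0]]
[[8,20],[15,0],[17,3],[25,20],[36,3],[39,10],[41,0],[43,5],[45,20],[48,0]]
[[7,20],[15,0],[17,3],[25,20],[36,3],[39,10],[41,0],[43,5],[45,20],[48,0]]
[[7,20],[15,0],[17,3],[25,20],[36,10],[45,20],[48,0]]
[[7,20],[15,0],[17,3],[25,20],[36,10],[45,20],[48,0]]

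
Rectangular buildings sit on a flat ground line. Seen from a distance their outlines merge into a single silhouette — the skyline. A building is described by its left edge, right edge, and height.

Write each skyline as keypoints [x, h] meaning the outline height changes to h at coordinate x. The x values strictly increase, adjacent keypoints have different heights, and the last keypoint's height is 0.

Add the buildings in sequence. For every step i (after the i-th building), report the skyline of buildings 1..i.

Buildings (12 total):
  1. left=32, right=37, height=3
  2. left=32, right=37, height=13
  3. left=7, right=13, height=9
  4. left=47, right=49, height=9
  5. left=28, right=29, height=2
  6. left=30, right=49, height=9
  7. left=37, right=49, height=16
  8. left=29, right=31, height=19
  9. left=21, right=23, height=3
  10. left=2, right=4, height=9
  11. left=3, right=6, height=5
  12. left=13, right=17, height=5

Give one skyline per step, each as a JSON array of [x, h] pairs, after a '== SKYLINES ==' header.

== SKYLINES ==
[[32,3],[37,0]]
[[32,13],[37,0]]
[[7,9],[13,0],[32,13],[37,0]]
[[7,9],[13,0],[32,13],[37,0],[47,9],[49,0]]
[[7,9],[13,0],[28,2],[29,0],[32,13],[37,0],[47,9],[49,0]]
[[7,9],[13,0],[28,2],[29,0],[30,9],[32,13],[37,9],[49,0]]
[[7,9],[13,0],[28,2],[29,0],[30,9],[32,13],[37,16],[49,0]]
[[7,9],[13,0],[28,2],[29,19],[31,9],[32,13],[37,16],[49,0]]
[[7,9],[13,0],[21,3],[23,0],[28,2],[29,19],[31,9],[32,13],[37,16],[49,0]]
[[2,9],[4,0],[7,9],[13,0],[21,3],[23,0],[28,2],[29,19],[31,9],[32,13],[37,16],[49,0]]
[[2,9],[4,5],[6,0],[7,9],[13,0],[21,3],[23,0],[28,2],[29,19],[31,9],[32,13],[37,16],[49,0]]
[[2,9],[4,5],[6,0],[7,9],[13,5],[17,0],[21,3],[23,0],[28,2],[29,19],[31,9],[32,13],[37,16],[49,0]]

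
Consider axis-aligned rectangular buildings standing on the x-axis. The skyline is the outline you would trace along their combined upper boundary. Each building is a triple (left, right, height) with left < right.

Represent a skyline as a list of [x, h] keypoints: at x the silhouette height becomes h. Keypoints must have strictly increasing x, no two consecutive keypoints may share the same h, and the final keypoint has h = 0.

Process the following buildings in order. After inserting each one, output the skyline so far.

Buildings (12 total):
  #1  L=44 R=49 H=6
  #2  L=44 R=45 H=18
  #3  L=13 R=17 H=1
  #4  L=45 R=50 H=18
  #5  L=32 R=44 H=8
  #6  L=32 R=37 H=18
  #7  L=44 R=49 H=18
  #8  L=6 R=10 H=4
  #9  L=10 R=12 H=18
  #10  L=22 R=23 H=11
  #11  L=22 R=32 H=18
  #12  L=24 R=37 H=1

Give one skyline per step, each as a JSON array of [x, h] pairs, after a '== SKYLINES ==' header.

== SKYLINES ==
[[44,6],[49,0]]
[[44,18],[45,6],[49,0]]
[[13,1],[17,0],[44,18],[45,6],[49,0]]
[[13,1],[17,0],[44,18],[50,0]]
[[13,1],[17,0],[32,8],[44,18],[50,0]]
[[13,1],[17,0],[32,18],[37,8],[44,18],[50,0]]
[[13,1],[17,0],[32,18],[37,8],[44,18],[50,0]]
[[6,4],[10,0],[13,1],[17,0],[32,18],[37,8],[44,18],[50,0]]
[[6,4],[10,18],[12,0],[13,1],[17,0],[32,18],[37,8],[44,18],[50,0]]
[[6,4],[10,18],[12,0],[13,1],[17,0],[22,11],[23,0],[32,18],[37,8],[44,18],[50,0]]
[[6,4],[10,18],[12,0],[13,1],[17,0],[22,18],[37,8],[44,18],[50,0]]
[[6,4],[10,18],[12,0],[13,1],[17,0],[22,18],[37,8],[44,18],[50,0]]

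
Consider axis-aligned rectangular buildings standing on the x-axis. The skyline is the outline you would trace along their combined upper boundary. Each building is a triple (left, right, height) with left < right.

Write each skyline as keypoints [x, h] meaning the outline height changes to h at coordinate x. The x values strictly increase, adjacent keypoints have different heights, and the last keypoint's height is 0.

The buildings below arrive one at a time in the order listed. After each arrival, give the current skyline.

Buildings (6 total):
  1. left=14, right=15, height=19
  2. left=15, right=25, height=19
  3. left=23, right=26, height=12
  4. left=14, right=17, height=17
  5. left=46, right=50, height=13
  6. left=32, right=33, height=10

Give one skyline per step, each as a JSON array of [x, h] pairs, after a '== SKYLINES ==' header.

== SKYLINES ==
[[14,19],[15,0]]
[[14,19],[25,0]]
[[14,19],[25,12],[26,0]]
[[14,19],[25,12],[26,0]]
[[14,19],[25,12],[26,0],[46,13],[50,0]]
[[14,19],[25,12],[26,0],[32,10],[33,0],[46,13],[50,0]]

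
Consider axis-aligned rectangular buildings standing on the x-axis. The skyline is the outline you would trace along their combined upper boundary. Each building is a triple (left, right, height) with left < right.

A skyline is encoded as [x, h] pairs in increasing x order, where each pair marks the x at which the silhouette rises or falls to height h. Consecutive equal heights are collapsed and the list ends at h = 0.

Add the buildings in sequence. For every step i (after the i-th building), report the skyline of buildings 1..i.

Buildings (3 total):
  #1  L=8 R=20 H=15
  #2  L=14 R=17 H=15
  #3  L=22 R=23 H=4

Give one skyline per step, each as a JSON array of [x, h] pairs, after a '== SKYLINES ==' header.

== SKYLINES ==
[[8,15],[20,0]]
[[8,15],[20,0]]
[[8,15],[20,0],[22,4],[23,0]]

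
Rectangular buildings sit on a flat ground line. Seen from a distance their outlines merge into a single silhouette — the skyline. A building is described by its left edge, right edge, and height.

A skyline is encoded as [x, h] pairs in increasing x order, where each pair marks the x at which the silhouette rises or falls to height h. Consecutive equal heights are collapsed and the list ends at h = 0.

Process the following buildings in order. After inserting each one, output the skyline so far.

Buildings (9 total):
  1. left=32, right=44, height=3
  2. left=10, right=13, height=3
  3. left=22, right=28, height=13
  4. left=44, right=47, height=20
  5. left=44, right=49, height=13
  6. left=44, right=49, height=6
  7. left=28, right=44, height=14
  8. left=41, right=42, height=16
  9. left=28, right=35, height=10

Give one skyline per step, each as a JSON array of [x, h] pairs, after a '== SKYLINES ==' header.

== SKYLINES ==
[[32,3],[44,0]]
[[10,3],[13,0],[32,3],[44,0]]
[[10,3],[13,0],[22,13],[28,0],[32,3],[44,0]]
[[10,3],[13,0],[22,13],[28,0],[32,3],[44,20],[47,0]]
[[10,3],[13,0],[22,13],[28,0],[32,3],[44,20],[47,13],[49,0]]
[[10,3],[13,0],[22,13],[28,0],[32,3],[44,20],[47,13],[49,0]]
[[10,3],[13,0],[22,13],[28,14],[44,20],[47,13],[49,0]]
[[10,3],[13,0],[22,13],[28,14],[41,16],[42,14],[44,20],[47,13],[49,0]]
[[10,3],[13,0],[22,13],[28,14],[41,16],[42,14],[44,20],[47,13],[49,0]]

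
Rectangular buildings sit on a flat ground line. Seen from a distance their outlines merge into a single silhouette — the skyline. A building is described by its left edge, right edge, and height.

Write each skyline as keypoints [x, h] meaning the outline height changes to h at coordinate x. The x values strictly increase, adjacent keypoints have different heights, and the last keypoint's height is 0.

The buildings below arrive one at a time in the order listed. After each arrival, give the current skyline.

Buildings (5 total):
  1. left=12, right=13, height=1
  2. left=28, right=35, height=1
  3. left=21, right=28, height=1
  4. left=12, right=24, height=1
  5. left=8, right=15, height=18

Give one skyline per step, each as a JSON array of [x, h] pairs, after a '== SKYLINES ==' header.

== SKYLINES ==
[[12,1],[13,0]]
[[12,1],[13,0],[28,1],[35,0]]
[[12,1],[13,0],[21,1],[35,0]]
[[12,1],[35,0]]
[[8,18],[15,1],[35,0]]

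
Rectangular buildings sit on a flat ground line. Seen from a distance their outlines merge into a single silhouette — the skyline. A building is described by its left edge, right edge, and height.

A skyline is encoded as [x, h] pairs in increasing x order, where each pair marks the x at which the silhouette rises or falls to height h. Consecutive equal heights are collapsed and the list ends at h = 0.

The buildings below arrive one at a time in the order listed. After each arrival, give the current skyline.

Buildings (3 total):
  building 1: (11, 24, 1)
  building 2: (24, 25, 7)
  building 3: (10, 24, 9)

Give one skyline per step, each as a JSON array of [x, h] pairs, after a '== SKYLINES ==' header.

== SKYLINES ==
[[11,1],[24,0]]
[[11,1],[24,7],[25,0]]
[[10,9],[24,7],[25,0]]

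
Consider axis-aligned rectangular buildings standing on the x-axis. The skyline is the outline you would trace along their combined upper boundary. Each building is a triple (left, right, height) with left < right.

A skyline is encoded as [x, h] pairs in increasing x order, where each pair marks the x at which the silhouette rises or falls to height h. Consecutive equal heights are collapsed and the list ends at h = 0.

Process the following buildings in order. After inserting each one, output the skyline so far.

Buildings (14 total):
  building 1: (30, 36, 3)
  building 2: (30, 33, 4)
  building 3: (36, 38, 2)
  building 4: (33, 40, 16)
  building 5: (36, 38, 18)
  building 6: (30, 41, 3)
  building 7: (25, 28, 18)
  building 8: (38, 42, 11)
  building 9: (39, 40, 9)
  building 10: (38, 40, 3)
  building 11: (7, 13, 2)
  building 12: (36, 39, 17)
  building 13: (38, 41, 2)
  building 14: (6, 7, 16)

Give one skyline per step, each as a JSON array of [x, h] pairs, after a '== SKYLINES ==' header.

== SKYLINES ==
[[30,3],[36,0]]
[[30,4],[33,3],[36,0]]
[[30,4],[33,3],[36,2],[38,0]]
[[30,4],[33,16],[40,0]]
[[30,4],[33,16],[36,18],[38,16],[40,0]]
[[30,4],[33,16],[36,18],[38,16],[40,3],[41,0]]
[[25,18],[28,0],[30,4],[33,16],[36,18],[38,16],[40,3],[41,0]]
[[25,18],[28,0],[30,4],[33,16],[36,18],[38,16],[40,11],[42,0]]
[[25,18],[28,0],[30,4],[33,16],[36,18],[38,16],[40,11],[42,0]]
[[25,18],[28,0],[30,4],[33,16],[36,18],[38,16],[40,11],[42,0]]
[[7,2],[13,0],[25,18],[28,0],[30,4],[33,16],[36,18],[38,16],[40,11],[42,0]]
[[7,2],[13,0],[25,18],[28,0],[30,4],[33,16],[36,18],[38,17],[39,16],[40,11],[42,0]]
[[7,2],[13,0],[25,18],[28,0],[30,4],[33,16],[36,18],[38,17],[39,16],[40,11],[42,0]]
[[6,16],[7,2],[13,0],[25,18],[28,0],[30,4],[33,16],[36,18],[38,17],[39,16],[40,11],[42,0]]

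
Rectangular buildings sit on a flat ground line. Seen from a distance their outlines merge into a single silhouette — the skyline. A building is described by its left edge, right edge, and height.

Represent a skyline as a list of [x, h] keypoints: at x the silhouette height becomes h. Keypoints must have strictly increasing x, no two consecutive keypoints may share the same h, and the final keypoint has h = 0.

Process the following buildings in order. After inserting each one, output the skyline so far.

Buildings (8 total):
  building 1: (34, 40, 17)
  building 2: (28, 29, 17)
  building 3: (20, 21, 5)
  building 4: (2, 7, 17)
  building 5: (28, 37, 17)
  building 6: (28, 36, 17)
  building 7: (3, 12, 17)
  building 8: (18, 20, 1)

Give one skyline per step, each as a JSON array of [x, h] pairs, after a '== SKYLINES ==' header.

== SKYLINES ==
[[34,17],[40,0]]
[[28,17],[29,0],[34,17],[40,0]]
[[20,5],[21,0],[28,17],[29,0],[34,17],[40,0]]
[[2,17],[7,0],[20,5],[21,0],[28,17],[29,0],[34,17],[40,0]]
[[2,17],[7,0],[20,5],[21,0],[28,17],[40,0]]
[[2,17],[7,0],[20,5],[21,0],[28,17],[40,0]]
[[2,17],[12,0],[20,5],[21,0],[28,17],[40,0]]
[[2,17],[12,0],[18,1],[20,5],[21,0],[28,17],[40,0]]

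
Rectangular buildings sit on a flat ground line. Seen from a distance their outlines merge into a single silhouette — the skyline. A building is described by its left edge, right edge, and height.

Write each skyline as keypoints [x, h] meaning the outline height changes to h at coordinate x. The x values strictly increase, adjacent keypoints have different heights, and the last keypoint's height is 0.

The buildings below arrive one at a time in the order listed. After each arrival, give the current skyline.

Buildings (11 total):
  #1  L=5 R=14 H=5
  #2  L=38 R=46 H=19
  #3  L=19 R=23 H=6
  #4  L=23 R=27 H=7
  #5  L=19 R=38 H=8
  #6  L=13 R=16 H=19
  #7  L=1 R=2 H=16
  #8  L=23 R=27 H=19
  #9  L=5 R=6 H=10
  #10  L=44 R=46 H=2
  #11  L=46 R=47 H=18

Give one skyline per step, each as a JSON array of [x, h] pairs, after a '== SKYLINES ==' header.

== SKYLINES ==
[[5,5],[14,0]]
[[5,5],[14,0],[38,19],[46,0]]
[[5,5],[14,0],[19,6],[23,0],[38,19],[46,0]]
[[5,5],[14,0],[19,6],[23,7],[27,0],[38,19],[46,0]]
[[5,5],[14,0],[19,8],[38,19],[46,0]]
[[5,5],[13,19],[16,0],[19,8],[38,19],[46,0]]
[[1,16],[2,0],[5,5],[13,19],[16,0],[19,8],[38,19],[46,0]]
[[1,16],[2,0],[5,5],[13,19],[16,0],[19,8],[23,19],[27,8],[38,19],[46,0]]
[[1,16],[2,0],[5,10],[6,5],[13,19],[16,0],[19,8],[23,19],[27,8],[38,19],[46,0]]
[[1,16],[2,0],[5,10],[6,5],[13,19],[16,0],[19,8],[23,19],[27,8],[38,19],[46,0]]
[[1,16],[2,0],[5,10],[6,5],[13,19],[16,0],[19,8],[23,19],[27,8],[38,19],[46,18],[47,0]]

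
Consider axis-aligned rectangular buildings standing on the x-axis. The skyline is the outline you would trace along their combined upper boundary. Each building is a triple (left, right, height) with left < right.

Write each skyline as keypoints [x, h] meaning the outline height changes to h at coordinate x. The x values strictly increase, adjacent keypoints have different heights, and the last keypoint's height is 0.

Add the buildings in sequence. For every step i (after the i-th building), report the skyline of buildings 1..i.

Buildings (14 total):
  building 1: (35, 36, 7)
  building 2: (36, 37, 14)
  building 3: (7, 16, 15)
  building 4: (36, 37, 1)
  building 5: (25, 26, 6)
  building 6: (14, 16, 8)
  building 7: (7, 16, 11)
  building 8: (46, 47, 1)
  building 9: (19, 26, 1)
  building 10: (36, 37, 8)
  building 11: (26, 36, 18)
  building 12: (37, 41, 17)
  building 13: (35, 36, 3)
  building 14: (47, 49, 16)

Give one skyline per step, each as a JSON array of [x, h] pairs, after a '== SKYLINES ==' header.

== SKYLINES ==
[[35,7],[36,0]]
[[35,7],[36,14],[37,0]]
[[7,15],[16,0],[35,7],[36,14],[37,0]]
[[7,15],[16,0],[35,7],[36,14],[37,0]]
[[7,15],[16,0],[25,6],[26,0],[35,7],[36,14],[37,0]]
[[7,15],[16,0],[25,6],[26,0],[35,7],[36,14],[37,0]]
[[7,15],[16,0],[25,6],[26,0],[35,7],[36,14],[37,0]]
[[7,15],[16,0],[25,6],[26,0],[35,7],[36,14],[37,0],[46,1],[47,0]]
[[7,15],[16,0],[19,1],[25,6],[26,0],[35,7],[36,14],[37,0],[46,1],[47,0]]
[[7,15],[16,0],[19,1],[25,6],[26,0],[35,7],[36,14],[37,0],[46,1],[47,0]]
[[7,15],[16,0],[19,1],[25,6],[26,18],[36,14],[37,0],[46,1],[47,0]]
[[7,15],[16,0],[19,1],[25,6],[26,18],[36,14],[37,17],[41,0],[46,1],[47,0]]
[[7,15],[16,0],[19,1],[25,6],[26,18],[36,14],[37,17],[41,0],[46,1],[47,0]]
[[7,15],[16,0],[19,1],[25,6],[26,18],[36,14],[37,17],[41,0],[46,1],[47,16],[49,0]]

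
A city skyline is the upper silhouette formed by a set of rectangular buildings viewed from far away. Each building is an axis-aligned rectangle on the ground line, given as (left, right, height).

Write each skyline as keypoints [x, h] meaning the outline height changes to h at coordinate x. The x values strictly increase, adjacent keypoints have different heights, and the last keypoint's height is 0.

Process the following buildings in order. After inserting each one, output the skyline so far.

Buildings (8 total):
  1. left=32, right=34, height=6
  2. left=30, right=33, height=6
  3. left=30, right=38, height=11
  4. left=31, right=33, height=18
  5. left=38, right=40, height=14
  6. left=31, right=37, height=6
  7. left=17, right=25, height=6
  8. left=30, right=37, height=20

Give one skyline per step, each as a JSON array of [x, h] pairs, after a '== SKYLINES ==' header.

== SKYLINES ==
[[32,6],[34,0]]
[[30,6],[34,0]]
[[30,11],[38,0]]
[[30,11],[31,18],[33,11],[38,0]]
[[30,11],[31,18],[33,11],[38,14],[40,0]]
[[30,11],[31,18],[33,11],[38,14],[40,0]]
[[17,6],[25,0],[30,11],[31,18],[33,11],[38,14],[40,0]]
[[17,6],[25,0],[30,20],[37,11],[38,14],[40,0]]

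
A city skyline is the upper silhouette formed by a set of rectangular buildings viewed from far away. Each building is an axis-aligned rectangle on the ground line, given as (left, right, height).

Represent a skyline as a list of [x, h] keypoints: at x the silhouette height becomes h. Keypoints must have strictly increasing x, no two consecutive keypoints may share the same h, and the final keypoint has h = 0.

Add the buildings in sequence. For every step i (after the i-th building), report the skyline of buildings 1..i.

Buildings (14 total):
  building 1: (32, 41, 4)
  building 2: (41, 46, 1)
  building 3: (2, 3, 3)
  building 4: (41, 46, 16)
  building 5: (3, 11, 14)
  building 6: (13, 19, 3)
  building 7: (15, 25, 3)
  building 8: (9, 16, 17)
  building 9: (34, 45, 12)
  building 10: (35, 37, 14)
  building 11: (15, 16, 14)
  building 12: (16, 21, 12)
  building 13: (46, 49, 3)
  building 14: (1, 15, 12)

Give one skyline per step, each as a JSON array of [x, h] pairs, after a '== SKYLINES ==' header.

== SKYLINES ==
[[32,4],[41,0]]
[[32,4],[41,1],[46,0]]
[[2,3],[3,0],[32,4],[41,1],[46,0]]
[[2,3],[3,0],[32,4],[41,16],[46,0]]
[[2,3],[3,14],[11,0],[32,4],[41,16],[46,0]]
[[2,3],[3,14],[11,0],[13,3],[19,0],[32,4],[41,16],[46,0]]
[[2,3],[3,14],[11,0],[13,3],[25,0],[32,4],[41,16],[46,0]]
[[2,3],[3,14],[9,17],[16,3],[25,0],[32,4],[41,16],[46,0]]
[[2,3],[3,14],[9,17],[16,3],[25,0],[32,4],[34,12],[41,16],[46,0]]
[[2,3],[3,14],[9,17],[16,3],[25,0],[32,4],[34,12],[35,14],[37,12],[41,16],[46,0]]
[[2,3],[3,14],[9,17],[16,3],[25,0],[32,4],[34,12],[35,14],[37,12],[41,16],[46,0]]
[[2,3],[3,14],[9,17],[16,12],[21,3],[25,0],[32,4],[34,12],[35,14],[37,12],[41,16],[46,0]]
[[2,3],[3,14],[9,17],[16,12],[21,3],[25,0],[32,4],[34,12],[35,14],[37,12],[41,16],[46,3],[49,0]]
[[1,12],[3,14],[9,17],[16,12],[21,3],[25,0],[32,4],[34,12],[35,14],[37,12],[41,16],[46,3],[49,0]]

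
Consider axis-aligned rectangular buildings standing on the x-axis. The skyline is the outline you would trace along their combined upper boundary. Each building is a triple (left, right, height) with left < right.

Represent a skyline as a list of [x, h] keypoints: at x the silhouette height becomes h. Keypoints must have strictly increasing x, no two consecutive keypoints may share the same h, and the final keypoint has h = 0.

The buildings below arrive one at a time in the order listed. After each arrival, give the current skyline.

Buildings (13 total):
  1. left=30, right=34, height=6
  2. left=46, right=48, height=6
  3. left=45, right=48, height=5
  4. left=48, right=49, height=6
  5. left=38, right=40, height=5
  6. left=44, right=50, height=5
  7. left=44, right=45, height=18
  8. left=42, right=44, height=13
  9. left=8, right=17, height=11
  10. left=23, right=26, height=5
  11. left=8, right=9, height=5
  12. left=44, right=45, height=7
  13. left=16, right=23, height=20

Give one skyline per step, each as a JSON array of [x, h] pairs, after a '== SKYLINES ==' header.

== SKYLINES ==
[[30,6],[34,0]]
[[30,6],[34,0],[46,6],[48,0]]
[[30,6],[34,0],[45,5],[46,6],[48,0]]
[[30,6],[34,0],[45,5],[46,6],[49,0]]
[[30,6],[34,0],[38,5],[40,0],[45,5],[46,6],[49,0]]
[[30,6],[34,0],[38,5],[40,0],[44,5],[46,6],[49,5],[50,0]]
[[30,6],[34,0],[38,5],[40,0],[44,18],[45,5],[46,6],[49,5],[50,0]]
[[30,6],[34,0],[38,5],[40,0],[42,13],[44,18],[45,5],[46,6],[49,5],[50,0]]
[[8,11],[17,0],[30,6],[34,0],[38,5],[40,0],[42,13],[44,18],[45,5],[46,6],[49,5],[50,0]]
[[8,11],[17,0],[23,5],[26,0],[30,6],[34,0],[38,5],[40,0],[42,13],[44,18],[45,5],[46,6],[49,5],[50,0]]
[[8,11],[17,0],[23,5],[26,0],[30,6],[34,0],[38,5],[40,0],[42,13],[44,18],[45,5],[46,6],[49,5],[50,0]]
[[8,11],[17,0],[23,5],[26,0],[30,6],[34,0],[38,5],[40,0],[42,13],[44,18],[45,5],[46,6],[49,5],[50,0]]
[[8,11],[16,20],[23,5],[26,0],[30,6],[34,0],[38,5],[40,0],[42,13],[44,18],[45,5],[46,6],[49,5],[50,0]]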